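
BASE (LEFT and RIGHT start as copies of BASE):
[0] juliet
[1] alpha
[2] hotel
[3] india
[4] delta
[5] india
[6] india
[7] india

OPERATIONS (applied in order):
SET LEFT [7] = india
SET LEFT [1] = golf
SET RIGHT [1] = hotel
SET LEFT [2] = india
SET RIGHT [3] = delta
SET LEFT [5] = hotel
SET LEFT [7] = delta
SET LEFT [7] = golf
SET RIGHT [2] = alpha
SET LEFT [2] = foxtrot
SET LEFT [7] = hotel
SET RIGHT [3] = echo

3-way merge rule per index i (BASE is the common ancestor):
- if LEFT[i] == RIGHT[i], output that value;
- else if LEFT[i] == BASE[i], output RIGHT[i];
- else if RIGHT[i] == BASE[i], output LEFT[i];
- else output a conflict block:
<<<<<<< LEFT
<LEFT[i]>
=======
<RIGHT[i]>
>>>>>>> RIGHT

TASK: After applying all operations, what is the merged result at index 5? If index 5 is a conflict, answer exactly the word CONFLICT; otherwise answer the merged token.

Answer: hotel

Derivation:
Final LEFT:  [juliet, golf, foxtrot, india, delta, hotel, india, hotel]
Final RIGHT: [juliet, hotel, alpha, echo, delta, india, india, india]
i=0: L=juliet R=juliet -> agree -> juliet
i=1: BASE=alpha L=golf R=hotel all differ -> CONFLICT
i=2: BASE=hotel L=foxtrot R=alpha all differ -> CONFLICT
i=3: L=india=BASE, R=echo -> take RIGHT -> echo
i=4: L=delta R=delta -> agree -> delta
i=5: L=hotel, R=india=BASE -> take LEFT -> hotel
i=6: L=india R=india -> agree -> india
i=7: L=hotel, R=india=BASE -> take LEFT -> hotel
Index 5 -> hotel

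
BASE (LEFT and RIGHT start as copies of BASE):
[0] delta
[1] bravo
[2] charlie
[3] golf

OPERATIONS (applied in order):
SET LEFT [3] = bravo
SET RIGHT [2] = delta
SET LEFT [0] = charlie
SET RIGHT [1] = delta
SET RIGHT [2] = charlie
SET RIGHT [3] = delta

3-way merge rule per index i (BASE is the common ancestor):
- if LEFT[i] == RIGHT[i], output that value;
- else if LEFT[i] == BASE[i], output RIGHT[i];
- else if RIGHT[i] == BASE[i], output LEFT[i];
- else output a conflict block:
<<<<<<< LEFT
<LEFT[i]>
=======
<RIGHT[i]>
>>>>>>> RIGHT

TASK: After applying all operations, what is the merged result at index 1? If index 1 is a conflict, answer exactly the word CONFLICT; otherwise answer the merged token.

Answer: delta

Derivation:
Final LEFT:  [charlie, bravo, charlie, bravo]
Final RIGHT: [delta, delta, charlie, delta]
i=0: L=charlie, R=delta=BASE -> take LEFT -> charlie
i=1: L=bravo=BASE, R=delta -> take RIGHT -> delta
i=2: L=charlie R=charlie -> agree -> charlie
i=3: BASE=golf L=bravo R=delta all differ -> CONFLICT
Index 1 -> delta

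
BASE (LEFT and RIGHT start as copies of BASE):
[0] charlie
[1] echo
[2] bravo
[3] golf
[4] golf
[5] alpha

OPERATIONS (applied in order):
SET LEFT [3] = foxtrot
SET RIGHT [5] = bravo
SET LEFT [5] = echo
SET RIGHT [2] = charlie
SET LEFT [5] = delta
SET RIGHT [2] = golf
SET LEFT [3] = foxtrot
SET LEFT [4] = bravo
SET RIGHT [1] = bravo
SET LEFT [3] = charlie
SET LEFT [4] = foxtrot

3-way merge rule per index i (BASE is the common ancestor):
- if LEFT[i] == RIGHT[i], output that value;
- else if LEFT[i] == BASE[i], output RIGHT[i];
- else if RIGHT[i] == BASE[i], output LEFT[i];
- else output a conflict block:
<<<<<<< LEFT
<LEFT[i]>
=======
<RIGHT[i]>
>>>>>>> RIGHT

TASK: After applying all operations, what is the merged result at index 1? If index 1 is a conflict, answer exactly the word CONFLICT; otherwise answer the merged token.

Answer: bravo

Derivation:
Final LEFT:  [charlie, echo, bravo, charlie, foxtrot, delta]
Final RIGHT: [charlie, bravo, golf, golf, golf, bravo]
i=0: L=charlie R=charlie -> agree -> charlie
i=1: L=echo=BASE, R=bravo -> take RIGHT -> bravo
i=2: L=bravo=BASE, R=golf -> take RIGHT -> golf
i=3: L=charlie, R=golf=BASE -> take LEFT -> charlie
i=4: L=foxtrot, R=golf=BASE -> take LEFT -> foxtrot
i=5: BASE=alpha L=delta R=bravo all differ -> CONFLICT
Index 1 -> bravo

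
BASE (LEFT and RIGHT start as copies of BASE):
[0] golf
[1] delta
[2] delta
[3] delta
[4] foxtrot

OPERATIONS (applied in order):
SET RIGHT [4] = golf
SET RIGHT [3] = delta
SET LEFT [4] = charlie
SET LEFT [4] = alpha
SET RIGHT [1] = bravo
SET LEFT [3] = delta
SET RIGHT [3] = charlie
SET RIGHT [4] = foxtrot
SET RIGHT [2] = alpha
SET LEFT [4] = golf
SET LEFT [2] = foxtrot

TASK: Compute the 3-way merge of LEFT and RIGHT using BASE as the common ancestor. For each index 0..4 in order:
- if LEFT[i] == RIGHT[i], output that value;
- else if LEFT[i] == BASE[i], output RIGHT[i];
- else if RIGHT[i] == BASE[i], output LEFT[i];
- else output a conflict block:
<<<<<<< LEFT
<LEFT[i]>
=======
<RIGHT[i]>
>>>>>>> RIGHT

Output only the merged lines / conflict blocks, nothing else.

Answer: golf
bravo
<<<<<<< LEFT
foxtrot
=======
alpha
>>>>>>> RIGHT
charlie
golf

Derivation:
Final LEFT:  [golf, delta, foxtrot, delta, golf]
Final RIGHT: [golf, bravo, alpha, charlie, foxtrot]
i=0: L=golf R=golf -> agree -> golf
i=1: L=delta=BASE, R=bravo -> take RIGHT -> bravo
i=2: BASE=delta L=foxtrot R=alpha all differ -> CONFLICT
i=3: L=delta=BASE, R=charlie -> take RIGHT -> charlie
i=4: L=golf, R=foxtrot=BASE -> take LEFT -> golf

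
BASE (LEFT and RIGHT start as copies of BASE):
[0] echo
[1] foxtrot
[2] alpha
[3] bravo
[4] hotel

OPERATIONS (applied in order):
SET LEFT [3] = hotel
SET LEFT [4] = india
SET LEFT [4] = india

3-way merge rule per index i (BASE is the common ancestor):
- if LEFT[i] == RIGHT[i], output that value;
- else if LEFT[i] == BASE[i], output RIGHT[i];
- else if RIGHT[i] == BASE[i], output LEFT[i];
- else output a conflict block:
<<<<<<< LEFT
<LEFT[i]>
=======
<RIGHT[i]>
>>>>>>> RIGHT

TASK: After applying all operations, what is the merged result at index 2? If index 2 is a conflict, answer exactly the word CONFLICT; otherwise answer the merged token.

Answer: alpha

Derivation:
Final LEFT:  [echo, foxtrot, alpha, hotel, india]
Final RIGHT: [echo, foxtrot, alpha, bravo, hotel]
i=0: L=echo R=echo -> agree -> echo
i=1: L=foxtrot R=foxtrot -> agree -> foxtrot
i=2: L=alpha R=alpha -> agree -> alpha
i=3: L=hotel, R=bravo=BASE -> take LEFT -> hotel
i=4: L=india, R=hotel=BASE -> take LEFT -> india
Index 2 -> alpha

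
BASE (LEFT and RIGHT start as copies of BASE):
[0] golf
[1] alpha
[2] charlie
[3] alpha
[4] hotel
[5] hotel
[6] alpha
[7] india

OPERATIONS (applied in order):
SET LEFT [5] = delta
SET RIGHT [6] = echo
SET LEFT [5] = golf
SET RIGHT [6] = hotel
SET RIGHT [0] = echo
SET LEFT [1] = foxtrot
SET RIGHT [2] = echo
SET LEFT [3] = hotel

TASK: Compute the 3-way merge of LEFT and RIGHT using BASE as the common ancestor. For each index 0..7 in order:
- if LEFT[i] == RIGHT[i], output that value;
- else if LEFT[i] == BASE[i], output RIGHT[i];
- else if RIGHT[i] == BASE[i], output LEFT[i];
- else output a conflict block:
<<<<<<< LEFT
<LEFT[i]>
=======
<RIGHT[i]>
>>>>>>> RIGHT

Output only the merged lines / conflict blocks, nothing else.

Answer: echo
foxtrot
echo
hotel
hotel
golf
hotel
india

Derivation:
Final LEFT:  [golf, foxtrot, charlie, hotel, hotel, golf, alpha, india]
Final RIGHT: [echo, alpha, echo, alpha, hotel, hotel, hotel, india]
i=0: L=golf=BASE, R=echo -> take RIGHT -> echo
i=1: L=foxtrot, R=alpha=BASE -> take LEFT -> foxtrot
i=2: L=charlie=BASE, R=echo -> take RIGHT -> echo
i=3: L=hotel, R=alpha=BASE -> take LEFT -> hotel
i=4: L=hotel R=hotel -> agree -> hotel
i=5: L=golf, R=hotel=BASE -> take LEFT -> golf
i=6: L=alpha=BASE, R=hotel -> take RIGHT -> hotel
i=7: L=india R=india -> agree -> india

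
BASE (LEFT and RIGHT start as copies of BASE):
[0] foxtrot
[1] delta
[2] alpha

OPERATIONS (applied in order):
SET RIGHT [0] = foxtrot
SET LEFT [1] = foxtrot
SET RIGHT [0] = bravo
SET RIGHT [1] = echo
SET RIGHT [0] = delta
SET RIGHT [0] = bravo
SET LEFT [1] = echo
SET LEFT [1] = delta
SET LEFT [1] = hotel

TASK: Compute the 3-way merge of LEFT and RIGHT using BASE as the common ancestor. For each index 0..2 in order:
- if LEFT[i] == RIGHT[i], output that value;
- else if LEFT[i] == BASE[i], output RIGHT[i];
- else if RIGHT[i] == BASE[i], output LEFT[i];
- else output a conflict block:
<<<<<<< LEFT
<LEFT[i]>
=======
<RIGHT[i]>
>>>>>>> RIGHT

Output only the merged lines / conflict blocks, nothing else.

Final LEFT:  [foxtrot, hotel, alpha]
Final RIGHT: [bravo, echo, alpha]
i=0: L=foxtrot=BASE, R=bravo -> take RIGHT -> bravo
i=1: BASE=delta L=hotel R=echo all differ -> CONFLICT
i=2: L=alpha R=alpha -> agree -> alpha

Answer: bravo
<<<<<<< LEFT
hotel
=======
echo
>>>>>>> RIGHT
alpha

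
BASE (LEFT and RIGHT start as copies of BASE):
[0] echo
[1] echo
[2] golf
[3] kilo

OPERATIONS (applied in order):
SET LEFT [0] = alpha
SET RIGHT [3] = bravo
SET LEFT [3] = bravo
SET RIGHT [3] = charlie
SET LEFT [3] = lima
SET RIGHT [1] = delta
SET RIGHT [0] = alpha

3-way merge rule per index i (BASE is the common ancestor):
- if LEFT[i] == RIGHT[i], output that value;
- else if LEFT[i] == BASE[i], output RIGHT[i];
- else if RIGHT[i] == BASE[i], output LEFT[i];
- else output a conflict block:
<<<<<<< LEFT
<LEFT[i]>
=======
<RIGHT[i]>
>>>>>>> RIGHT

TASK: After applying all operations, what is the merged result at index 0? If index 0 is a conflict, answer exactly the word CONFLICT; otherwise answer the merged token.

Answer: alpha

Derivation:
Final LEFT:  [alpha, echo, golf, lima]
Final RIGHT: [alpha, delta, golf, charlie]
i=0: L=alpha R=alpha -> agree -> alpha
i=1: L=echo=BASE, R=delta -> take RIGHT -> delta
i=2: L=golf R=golf -> agree -> golf
i=3: BASE=kilo L=lima R=charlie all differ -> CONFLICT
Index 0 -> alpha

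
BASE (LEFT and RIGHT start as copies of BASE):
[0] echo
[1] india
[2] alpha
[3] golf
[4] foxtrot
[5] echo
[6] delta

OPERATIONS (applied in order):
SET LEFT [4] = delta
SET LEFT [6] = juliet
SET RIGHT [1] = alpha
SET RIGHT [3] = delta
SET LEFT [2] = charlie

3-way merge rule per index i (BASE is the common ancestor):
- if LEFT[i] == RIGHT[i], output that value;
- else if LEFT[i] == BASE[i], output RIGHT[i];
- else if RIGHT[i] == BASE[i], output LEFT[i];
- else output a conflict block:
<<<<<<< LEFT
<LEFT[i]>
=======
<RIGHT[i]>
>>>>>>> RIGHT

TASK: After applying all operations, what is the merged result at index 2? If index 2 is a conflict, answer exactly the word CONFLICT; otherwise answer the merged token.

Final LEFT:  [echo, india, charlie, golf, delta, echo, juliet]
Final RIGHT: [echo, alpha, alpha, delta, foxtrot, echo, delta]
i=0: L=echo R=echo -> agree -> echo
i=1: L=india=BASE, R=alpha -> take RIGHT -> alpha
i=2: L=charlie, R=alpha=BASE -> take LEFT -> charlie
i=3: L=golf=BASE, R=delta -> take RIGHT -> delta
i=4: L=delta, R=foxtrot=BASE -> take LEFT -> delta
i=5: L=echo R=echo -> agree -> echo
i=6: L=juliet, R=delta=BASE -> take LEFT -> juliet
Index 2 -> charlie

Answer: charlie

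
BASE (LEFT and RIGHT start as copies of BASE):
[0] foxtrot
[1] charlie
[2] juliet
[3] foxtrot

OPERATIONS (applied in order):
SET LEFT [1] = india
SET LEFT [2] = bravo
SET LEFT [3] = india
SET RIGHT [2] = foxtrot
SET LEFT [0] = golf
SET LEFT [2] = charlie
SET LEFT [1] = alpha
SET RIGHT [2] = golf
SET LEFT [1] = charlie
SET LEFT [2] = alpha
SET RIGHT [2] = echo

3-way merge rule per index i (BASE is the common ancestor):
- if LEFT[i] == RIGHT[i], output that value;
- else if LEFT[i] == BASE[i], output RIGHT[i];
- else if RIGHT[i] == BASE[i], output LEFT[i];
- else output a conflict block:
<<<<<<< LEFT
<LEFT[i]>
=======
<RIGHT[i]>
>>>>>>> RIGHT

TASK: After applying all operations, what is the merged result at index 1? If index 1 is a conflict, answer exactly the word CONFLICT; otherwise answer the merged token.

Final LEFT:  [golf, charlie, alpha, india]
Final RIGHT: [foxtrot, charlie, echo, foxtrot]
i=0: L=golf, R=foxtrot=BASE -> take LEFT -> golf
i=1: L=charlie R=charlie -> agree -> charlie
i=2: BASE=juliet L=alpha R=echo all differ -> CONFLICT
i=3: L=india, R=foxtrot=BASE -> take LEFT -> india
Index 1 -> charlie

Answer: charlie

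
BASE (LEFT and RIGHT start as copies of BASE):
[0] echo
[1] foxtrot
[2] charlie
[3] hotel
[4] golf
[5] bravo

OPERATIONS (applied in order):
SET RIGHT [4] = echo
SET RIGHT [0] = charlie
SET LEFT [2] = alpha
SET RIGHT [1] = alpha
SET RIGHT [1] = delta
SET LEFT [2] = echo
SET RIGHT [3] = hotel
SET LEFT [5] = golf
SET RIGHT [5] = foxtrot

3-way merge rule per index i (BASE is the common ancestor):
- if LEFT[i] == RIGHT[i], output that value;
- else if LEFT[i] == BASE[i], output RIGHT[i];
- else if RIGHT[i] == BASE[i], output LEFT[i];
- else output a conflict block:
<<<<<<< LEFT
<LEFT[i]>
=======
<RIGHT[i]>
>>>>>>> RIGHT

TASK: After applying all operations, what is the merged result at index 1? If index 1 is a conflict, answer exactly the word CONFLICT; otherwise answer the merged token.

Answer: delta

Derivation:
Final LEFT:  [echo, foxtrot, echo, hotel, golf, golf]
Final RIGHT: [charlie, delta, charlie, hotel, echo, foxtrot]
i=0: L=echo=BASE, R=charlie -> take RIGHT -> charlie
i=1: L=foxtrot=BASE, R=delta -> take RIGHT -> delta
i=2: L=echo, R=charlie=BASE -> take LEFT -> echo
i=3: L=hotel R=hotel -> agree -> hotel
i=4: L=golf=BASE, R=echo -> take RIGHT -> echo
i=5: BASE=bravo L=golf R=foxtrot all differ -> CONFLICT
Index 1 -> delta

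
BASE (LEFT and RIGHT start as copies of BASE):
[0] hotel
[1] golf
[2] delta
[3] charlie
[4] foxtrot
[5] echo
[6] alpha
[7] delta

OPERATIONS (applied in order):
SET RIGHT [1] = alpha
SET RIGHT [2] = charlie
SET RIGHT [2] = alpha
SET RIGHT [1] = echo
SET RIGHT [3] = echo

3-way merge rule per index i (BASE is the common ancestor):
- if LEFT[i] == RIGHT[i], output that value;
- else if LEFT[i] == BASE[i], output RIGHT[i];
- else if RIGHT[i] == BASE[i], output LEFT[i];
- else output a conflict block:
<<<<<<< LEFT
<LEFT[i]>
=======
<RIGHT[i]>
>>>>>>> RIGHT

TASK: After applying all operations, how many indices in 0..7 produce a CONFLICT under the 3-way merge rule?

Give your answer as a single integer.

Answer: 0

Derivation:
Final LEFT:  [hotel, golf, delta, charlie, foxtrot, echo, alpha, delta]
Final RIGHT: [hotel, echo, alpha, echo, foxtrot, echo, alpha, delta]
i=0: L=hotel R=hotel -> agree -> hotel
i=1: L=golf=BASE, R=echo -> take RIGHT -> echo
i=2: L=delta=BASE, R=alpha -> take RIGHT -> alpha
i=3: L=charlie=BASE, R=echo -> take RIGHT -> echo
i=4: L=foxtrot R=foxtrot -> agree -> foxtrot
i=5: L=echo R=echo -> agree -> echo
i=6: L=alpha R=alpha -> agree -> alpha
i=7: L=delta R=delta -> agree -> delta
Conflict count: 0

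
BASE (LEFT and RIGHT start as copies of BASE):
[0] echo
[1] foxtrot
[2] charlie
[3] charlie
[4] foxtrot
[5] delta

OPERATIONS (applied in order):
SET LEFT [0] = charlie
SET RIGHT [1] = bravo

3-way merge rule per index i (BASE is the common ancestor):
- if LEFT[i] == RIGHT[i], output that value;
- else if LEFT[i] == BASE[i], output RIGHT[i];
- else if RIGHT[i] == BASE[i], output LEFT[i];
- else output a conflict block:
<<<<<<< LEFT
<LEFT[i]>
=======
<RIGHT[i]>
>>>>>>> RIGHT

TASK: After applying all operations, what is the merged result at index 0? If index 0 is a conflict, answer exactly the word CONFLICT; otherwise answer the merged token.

Final LEFT:  [charlie, foxtrot, charlie, charlie, foxtrot, delta]
Final RIGHT: [echo, bravo, charlie, charlie, foxtrot, delta]
i=0: L=charlie, R=echo=BASE -> take LEFT -> charlie
i=1: L=foxtrot=BASE, R=bravo -> take RIGHT -> bravo
i=2: L=charlie R=charlie -> agree -> charlie
i=3: L=charlie R=charlie -> agree -> charlie
i=4: L=foxtrot R=foxtrot -> agree -> foxtrot
i=5: L=delta R=delta -> agree -> delta
Index 0 -> charlie

Answer: charlie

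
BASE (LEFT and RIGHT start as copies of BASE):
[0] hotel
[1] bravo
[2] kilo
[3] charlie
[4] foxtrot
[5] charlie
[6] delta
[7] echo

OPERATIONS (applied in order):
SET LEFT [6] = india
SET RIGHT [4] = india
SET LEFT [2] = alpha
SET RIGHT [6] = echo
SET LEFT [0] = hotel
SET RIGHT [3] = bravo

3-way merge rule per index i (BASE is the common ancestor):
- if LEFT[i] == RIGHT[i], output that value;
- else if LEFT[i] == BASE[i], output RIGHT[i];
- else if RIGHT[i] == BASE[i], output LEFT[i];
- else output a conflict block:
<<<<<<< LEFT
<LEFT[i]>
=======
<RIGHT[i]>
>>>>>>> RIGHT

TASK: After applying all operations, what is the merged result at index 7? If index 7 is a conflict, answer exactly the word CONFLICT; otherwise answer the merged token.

Final LEFT:  [hotel, bravo, alpha, charlie, foxtrot, charlie, india, echo]
Final RIGHT: [hotel, bravo, kilo, bravo, india, charlie, echo, echo]
i=0: L=hotel R=hotel -> agree -> hotel
i=1: L=bravo R=bravo -> agree -> bravo
i=2: L=alpha, R=kilo=BASE -> take LEFT -> alpha
i=3: L=charlie=BASE, R=bravo -> take RIGHT -> bravo
i=4: L=foxtrot=BASE, R=india -> take RIGHT -> india
i=5: L=charlie R=charlie -> agree -> charlie
i=6: BASE=delta L=india R=echo all differ -> CONFLICT
i=7: L=echo R=echo -> agree -> echo
Index 7 -> echo

Answer: echo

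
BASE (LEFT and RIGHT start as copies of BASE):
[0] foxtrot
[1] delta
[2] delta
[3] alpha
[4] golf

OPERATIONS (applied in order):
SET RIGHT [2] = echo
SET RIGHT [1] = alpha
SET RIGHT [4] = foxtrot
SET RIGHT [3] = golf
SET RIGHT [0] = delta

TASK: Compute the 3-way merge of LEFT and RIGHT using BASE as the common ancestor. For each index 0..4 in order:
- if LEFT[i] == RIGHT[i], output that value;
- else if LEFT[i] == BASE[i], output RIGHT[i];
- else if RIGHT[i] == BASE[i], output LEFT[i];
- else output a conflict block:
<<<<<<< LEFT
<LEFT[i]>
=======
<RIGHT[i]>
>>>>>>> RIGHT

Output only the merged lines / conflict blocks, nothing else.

Answer: delta
alpha
echo
golf
foxtrot

Derivation:
Final LEFT:  [foxtrot, delta, delta, alpha, golf]
Final RIGHT: [delta, alpha, echo, golf, foxtrot]
i=0: L=foxtrot=BASE, R=delta -> take RIGHT -> delta
i=1: L=delta=BASE, R=alpha -> take RIGHT -> alpha
i=2: L=delta=BASE, R=echo -> take RIGHT -> echo
i=3: L=alpha=BASE, R=golf -> take RIGHT -> golf
i=4: L=golf=BASE, R=foxtrot -> take RIGHT -> foxtrot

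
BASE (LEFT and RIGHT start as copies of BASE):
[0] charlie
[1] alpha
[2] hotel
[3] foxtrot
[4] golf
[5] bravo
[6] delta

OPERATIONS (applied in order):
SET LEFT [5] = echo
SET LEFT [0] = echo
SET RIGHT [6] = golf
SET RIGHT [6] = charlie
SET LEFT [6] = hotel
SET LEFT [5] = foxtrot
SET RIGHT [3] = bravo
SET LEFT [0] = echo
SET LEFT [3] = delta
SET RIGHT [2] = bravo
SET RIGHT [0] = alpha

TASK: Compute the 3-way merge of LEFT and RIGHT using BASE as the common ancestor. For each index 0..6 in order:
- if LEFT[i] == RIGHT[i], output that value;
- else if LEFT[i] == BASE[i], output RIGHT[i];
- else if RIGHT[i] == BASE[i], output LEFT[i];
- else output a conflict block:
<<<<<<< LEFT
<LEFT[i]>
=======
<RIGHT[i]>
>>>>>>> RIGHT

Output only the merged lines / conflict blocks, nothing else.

Answer: <<<<<<< LEFT
echo
=======
alpha
>>>>>>> RIGHT
alpha
bravo
<<<<<<< LEFT
delta
=======
bravo
>>>>>>> RIGHT
golf
foxtrot
<<<<<<< LEFT
hotel
=======
charlie
>>>>>>> RIGHT

Derivation:
Final LEFT:  [echo, alpha, hotel, delta, golf, foxtrot, hotel]
Final RIGHT: [alpha, alpha, bravo, bravo, golf, bravo, charlie]
i=0: BASE=charlie L=echo R=alpha all differ -> CONFLICT
i=1: L=alpha R=alpha -> agree -> alpha
i=2: L=hotel=BASE, R=bravo -> take RIGHT -> bravo
i=3: BASE=foxtrot L=delta R=bravo all differ -> CONFLICT
i=4: L=golf R=golf -> agree -> golf
i=5: L=foxtrot, R=bravo=BASE -> take LEFT -> foxtrot
i=6: BASE=delta L=hotel R=charlie all differ -> CONFLICT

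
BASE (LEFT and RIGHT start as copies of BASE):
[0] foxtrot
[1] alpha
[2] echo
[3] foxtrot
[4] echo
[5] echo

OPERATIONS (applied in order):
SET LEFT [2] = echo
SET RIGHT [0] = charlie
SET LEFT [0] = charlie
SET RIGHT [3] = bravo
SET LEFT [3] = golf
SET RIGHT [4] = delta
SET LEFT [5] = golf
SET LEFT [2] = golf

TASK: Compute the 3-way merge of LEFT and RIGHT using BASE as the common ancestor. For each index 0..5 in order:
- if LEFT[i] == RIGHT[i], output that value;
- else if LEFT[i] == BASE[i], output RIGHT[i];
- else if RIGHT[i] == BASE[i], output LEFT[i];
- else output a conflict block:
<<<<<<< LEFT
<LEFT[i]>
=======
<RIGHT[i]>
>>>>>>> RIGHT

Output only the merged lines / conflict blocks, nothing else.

Final LEFT:  [charlie, alpha, golf, golf, echo, golf]
Final RIGHT: [charlie, alpha, echo, bravo, delta, echo]
i=0: L=charlie R=charlie -> agree -> charlie
i=1: L=alpha R=alpha -> agree -> alpha
i=2: L=golf, R=echo=BASE -> take LEFT -> golf
i=3: BASE=foxtrot L=golf R=bravo all differ -> CONFLICT
i=4: L=echo=BASE, R=delta -> take RIGHT -> delta
i=5: L=golf, R=echo=BASE -> take LEFT -> golf

Answer: charlie
alpha
golf
<<<<<<< LEFT
golf
=======
bravo
>>>>>>> RIGHT
delta
golf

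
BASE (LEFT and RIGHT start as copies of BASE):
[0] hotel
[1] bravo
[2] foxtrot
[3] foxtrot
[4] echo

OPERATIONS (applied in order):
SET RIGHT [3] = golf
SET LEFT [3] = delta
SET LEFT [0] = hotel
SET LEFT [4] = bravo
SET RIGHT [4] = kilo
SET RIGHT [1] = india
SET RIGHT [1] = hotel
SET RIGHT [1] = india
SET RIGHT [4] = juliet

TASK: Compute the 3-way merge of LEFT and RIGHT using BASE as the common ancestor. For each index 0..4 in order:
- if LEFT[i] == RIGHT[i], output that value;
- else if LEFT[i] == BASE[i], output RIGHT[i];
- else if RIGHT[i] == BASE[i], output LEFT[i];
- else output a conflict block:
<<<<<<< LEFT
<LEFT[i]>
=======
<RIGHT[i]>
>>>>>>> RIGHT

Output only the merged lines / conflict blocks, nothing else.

Final LEFT:  [hotel, bravo, foxtrot, delta, bravo]
Final RIGHT: [hotel, india, foxtrot, golf, juliet]
i=0: L=hotel R=hotel -> agree -> hotel
i=1: L=bravo=BASE, R=india -> take RIGHT -> india
i=2: L=foxtrot R=foxtrot -> agree -> foxtrot
i=3: BASE=foxtrot L=delta R=golf all differ -> CONFLICT
i=4: BASE=echo L=bravo R=juliet all differ -> CONFLICT

Answer: hotel
india
foxtrot
<<<<<<< LEFT
delta
=======
golf
>>>>>>> RIGHT
<<<<<<< LEFT
bravo
=======
juliet
>>>>>>> RIGHT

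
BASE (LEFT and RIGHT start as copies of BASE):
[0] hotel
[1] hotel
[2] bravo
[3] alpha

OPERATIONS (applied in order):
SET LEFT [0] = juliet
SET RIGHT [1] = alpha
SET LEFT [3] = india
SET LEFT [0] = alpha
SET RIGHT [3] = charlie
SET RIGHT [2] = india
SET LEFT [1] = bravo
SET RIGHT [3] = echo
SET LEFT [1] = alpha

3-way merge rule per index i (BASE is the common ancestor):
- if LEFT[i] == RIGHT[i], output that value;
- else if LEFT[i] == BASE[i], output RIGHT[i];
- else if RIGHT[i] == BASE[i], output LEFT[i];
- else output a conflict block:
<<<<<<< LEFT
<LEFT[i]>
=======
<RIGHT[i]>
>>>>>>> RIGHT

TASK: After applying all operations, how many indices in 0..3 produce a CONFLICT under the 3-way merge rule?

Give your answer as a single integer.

Answer: 1

Derivation:
Final LEFT:  [alpha, alpha, bravo, india]
Final RIGHT: [hotel, alpha, india, echo]
i=0: L=alpha, R=hotel=BASE -> take LEFT -> alpha
i=1: L=alpha R=alpha -> agree -> alpha
i=2: L=bravo=BASE, R=india -> take RIGHT -> india
i=3: BASE=alpha L=india R=echo all differ -> CONFLICT
Conflict count: 1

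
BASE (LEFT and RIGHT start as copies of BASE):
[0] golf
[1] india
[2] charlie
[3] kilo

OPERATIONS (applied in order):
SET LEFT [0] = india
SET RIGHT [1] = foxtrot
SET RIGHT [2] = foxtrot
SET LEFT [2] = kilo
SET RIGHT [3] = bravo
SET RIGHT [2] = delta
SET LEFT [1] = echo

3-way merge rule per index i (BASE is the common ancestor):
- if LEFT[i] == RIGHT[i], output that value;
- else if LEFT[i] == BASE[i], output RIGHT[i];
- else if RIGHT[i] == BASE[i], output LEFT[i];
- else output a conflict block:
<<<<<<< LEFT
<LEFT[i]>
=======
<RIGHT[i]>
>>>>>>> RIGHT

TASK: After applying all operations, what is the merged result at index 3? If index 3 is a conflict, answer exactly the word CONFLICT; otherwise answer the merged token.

Final LEFT:  [india, echo, kilo, kilo]
Final RIGHT: [golf, foxtrot, delta, bravo]
i=0: L=india, R=golf=BASE -> take LEFT -> india
i=1: BASE=india L=echo R=foxtrot all differ -> CONFLICT
i=2: BASE=charlie L=kilo R=delta all differ -> CONFLICT
i=3: L=kilo=BASE, R=bravo -> take RIGHT -> bravo
Index 3 -> bravo

Answer: bravo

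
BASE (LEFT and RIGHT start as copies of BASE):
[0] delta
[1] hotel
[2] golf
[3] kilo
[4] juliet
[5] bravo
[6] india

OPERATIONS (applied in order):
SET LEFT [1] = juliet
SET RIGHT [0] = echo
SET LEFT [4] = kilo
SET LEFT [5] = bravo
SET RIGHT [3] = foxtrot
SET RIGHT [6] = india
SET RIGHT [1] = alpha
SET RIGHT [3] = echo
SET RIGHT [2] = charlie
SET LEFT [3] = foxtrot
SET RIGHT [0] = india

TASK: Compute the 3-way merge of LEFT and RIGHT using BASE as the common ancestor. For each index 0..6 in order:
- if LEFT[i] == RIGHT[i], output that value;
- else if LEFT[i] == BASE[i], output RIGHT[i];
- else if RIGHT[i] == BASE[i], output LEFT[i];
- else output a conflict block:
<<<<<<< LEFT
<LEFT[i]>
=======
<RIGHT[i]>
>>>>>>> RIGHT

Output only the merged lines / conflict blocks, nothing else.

Final LEFT:  [delta, juliet, golf, foxtrot, kilo, bravo, india]
Final RIGHT: [india, alpha, charlie, echo, juliet, bravo, india]
i=0: L=delta=BASE, R=india -> take RIGHT -> india
i=1: BASE=hotel L=juliet R=alpha all differ -> CONFLICT
i=2: L=golf=BASE, R=charlie -> take RIGHT -> charlie
i=3: BASE=kilo L=foxtrot R=echo all differ -> CONFLICT
i=4: L=kilo, R=juliet=BASE -> take LEFT -> kilo
i=5: L=bravo R=bravo -> agree -> bravo
i=6: L=india R=india -> agree -> india

Answer: india
<<<<<<< LEFT
juliet
=======
alpha
>>>>>>> RIGHT
charlie
<<<<<<< LEFT
foxtrot
=======
echo
>>>>>>> RIGHT
kilo
bravo
india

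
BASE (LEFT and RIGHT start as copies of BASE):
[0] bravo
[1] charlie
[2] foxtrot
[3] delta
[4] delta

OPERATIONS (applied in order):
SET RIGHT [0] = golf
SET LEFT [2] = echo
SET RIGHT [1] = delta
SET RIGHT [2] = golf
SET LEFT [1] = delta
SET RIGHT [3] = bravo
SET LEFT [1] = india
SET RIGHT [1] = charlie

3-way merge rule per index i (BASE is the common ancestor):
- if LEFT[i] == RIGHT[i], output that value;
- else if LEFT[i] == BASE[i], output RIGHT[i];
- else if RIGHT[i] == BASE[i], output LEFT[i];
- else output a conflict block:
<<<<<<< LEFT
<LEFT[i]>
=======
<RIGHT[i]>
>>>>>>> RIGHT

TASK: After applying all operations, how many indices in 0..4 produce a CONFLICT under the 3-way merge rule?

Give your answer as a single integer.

Final LEFT:  [bravo, india, echo, delta, delta]
Final RIGHT: [golf, charlie, golf, bravo, delta]
i=0: L=bravo=BASE, R=golf -> take RIGHT -> golf
i=1: L=india, R=charlie=BASE -> take LEFT -> india
i=2: BASE=foxtrot L=echo R=golf all differ -> CONFLICT
i=3: L=delta=BASE, R=bravo -> take RIGHT -> bravo
i=4: L=delta R=delta -> agree -> delta
Conflict count: 1

Answer: 1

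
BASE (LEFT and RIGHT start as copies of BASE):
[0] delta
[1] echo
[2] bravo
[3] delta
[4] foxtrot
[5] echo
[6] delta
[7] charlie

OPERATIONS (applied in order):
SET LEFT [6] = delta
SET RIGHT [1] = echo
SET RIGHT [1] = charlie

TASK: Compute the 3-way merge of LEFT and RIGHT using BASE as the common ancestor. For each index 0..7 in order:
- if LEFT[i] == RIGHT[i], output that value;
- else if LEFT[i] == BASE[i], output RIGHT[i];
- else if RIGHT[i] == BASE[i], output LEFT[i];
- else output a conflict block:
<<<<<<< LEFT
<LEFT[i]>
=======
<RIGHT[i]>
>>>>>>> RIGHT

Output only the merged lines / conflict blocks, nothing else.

Answer: delta
charlie
bravo
delta
foxtrot
echo
delta
charlie

Derivation:
Final LEFT:  [delta, echo, bravo, delta, foxtrot, echo, delta, charlie]
Final RIGHT: [delta, charlie, bravo, delta, foxtrot, echo, delta, charlie]
i=0: L=delta R=delta -> agree -> delta
i=1: L=echo=BASE, R=charlie -> take RIGHT -> charlie
i=2: L=bravo R=bravo -> agree -> bravo
i=3: L=delta R=delta -> agree -> delta
i=4: L=foxtrot R=foxtrot -> agree -> foxtrot
i=5: L=echo R=echo -> agree -> echo
i=6: L=delta R=delta -> agree -> delta
i=7: L=charlie R=charlie -> agree -> charlie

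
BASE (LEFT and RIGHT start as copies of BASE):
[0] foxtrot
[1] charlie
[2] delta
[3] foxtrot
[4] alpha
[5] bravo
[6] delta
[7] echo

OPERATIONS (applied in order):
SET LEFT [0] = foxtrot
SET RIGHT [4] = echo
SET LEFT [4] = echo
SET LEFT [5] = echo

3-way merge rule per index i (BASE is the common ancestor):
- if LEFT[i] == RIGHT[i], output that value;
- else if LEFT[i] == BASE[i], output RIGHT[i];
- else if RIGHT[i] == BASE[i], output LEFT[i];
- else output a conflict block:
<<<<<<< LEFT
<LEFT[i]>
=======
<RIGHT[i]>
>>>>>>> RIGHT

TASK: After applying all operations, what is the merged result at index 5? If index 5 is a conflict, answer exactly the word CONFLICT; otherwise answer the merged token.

Answer: echo

Derivation:
Final LEFT:  [foxtrot, charlie, delta, foxtrot, echo, echo, delta, echo]
Final RIGHT: [foxtrot, charlie, delta, foxtrot, echo, bravo, delta, echo]
i=0: L=foxtrot R=foxtrot -> agree -> foxtrot
i=1: L=charlie R=charlie -> agree -> charlie
i=2: L=delta R=delta -> agree -> delta
i=3: L=foxtrot R=foxtrot -> agree -> foxtrot
i=4: L=echo R=echo -> agree -> echo
i=5: L=echo, R=bravo=BASE -> take LEFT -> echo
i=6: L=delta R=delta -> agree -> delta
i=7: L=echo R=echo -> agree -> echo
Index 5 -> echo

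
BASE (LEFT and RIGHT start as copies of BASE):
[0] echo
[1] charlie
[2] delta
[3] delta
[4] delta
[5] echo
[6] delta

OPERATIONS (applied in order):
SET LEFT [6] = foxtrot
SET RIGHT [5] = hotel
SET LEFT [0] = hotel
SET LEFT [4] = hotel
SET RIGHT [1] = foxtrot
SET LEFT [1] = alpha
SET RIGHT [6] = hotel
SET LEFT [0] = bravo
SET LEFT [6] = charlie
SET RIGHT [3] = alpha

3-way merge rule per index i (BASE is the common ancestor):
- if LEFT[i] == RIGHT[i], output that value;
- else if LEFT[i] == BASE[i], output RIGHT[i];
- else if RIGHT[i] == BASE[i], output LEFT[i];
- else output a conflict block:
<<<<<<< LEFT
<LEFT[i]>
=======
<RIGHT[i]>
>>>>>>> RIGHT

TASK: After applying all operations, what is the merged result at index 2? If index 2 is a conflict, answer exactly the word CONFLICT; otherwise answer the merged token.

Final LEFT:  [bravo, alpha, delta, delta, hotel, echo, charlie]
Final RIGHT: [echo, foxtrot, delta, alpha, delta, hotel, hotel]
i=0: L=bravo, R=echo=BASE -> take LEFT -> bravo
i=1: BASE=charlie L=alpha R=foxtrot all differ -> CONFLICT
i=2: L=delta R=delta -> agree -> delta
i=3: L=delta=BASE, R=alpha -> take RIGHT -> alpha
i=4: L=hotel, R=delta=BASE -> take LEFT -> hotel
i=5: L=echo=BASE, R=hotel -> take RIGHT -> hotel
i=6: BASE=delta L=charlie R=hotel all differ -> CONFLICT
Index 2 -> delta

Answer: delta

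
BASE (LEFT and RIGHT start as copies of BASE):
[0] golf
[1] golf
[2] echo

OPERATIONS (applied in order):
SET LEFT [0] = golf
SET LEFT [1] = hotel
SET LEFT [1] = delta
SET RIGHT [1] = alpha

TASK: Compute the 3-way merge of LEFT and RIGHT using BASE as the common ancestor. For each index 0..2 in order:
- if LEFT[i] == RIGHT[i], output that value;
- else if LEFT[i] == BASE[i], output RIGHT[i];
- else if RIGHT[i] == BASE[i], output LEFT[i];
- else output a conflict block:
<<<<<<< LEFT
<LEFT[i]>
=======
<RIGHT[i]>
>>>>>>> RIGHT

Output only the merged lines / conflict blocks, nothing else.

Final LEFT:  [golf, delta, echo]
Final RIGHT: [golf, alpha, echo]
i=0: L=golf R=golf -> agree -> golf
i=1: BASE=golf L=delta R=alpha all differ -> CONFLICT
i=2: L=echo R=echo -> agree -> echo

Answer: golf
<<<<<<< LEFT
delta
=======
alpha
>>>>>>> RIGHT
echo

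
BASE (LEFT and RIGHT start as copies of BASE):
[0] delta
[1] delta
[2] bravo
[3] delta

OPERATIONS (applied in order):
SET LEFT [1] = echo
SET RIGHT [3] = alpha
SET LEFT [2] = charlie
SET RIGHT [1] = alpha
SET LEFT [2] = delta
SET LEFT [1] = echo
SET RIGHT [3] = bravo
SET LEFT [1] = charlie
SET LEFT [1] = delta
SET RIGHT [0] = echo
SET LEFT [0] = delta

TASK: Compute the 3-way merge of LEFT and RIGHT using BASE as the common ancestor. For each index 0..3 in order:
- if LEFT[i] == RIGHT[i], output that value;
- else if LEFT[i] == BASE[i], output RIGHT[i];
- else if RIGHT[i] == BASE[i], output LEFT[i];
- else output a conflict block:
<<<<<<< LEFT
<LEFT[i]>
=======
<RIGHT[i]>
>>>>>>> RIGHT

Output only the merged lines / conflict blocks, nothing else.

Final LEFT:  [delta, delta, delta, delta]
Final RIGHT: [echo, alpha, bravo, bravo]
i=0: L=delta=BASE, R=echo -> take RIGHT -> echo
i=1: L=delta=BASE, R=alpha -> take RIGHT -> alpha
i=2: L=delta, R=bravo=BASE -> take LEFT -> delta
i=3: L=delta=BASE, R=bravo -> take RIGHT -> bravo

Answer: echo
alpha
delta
bravo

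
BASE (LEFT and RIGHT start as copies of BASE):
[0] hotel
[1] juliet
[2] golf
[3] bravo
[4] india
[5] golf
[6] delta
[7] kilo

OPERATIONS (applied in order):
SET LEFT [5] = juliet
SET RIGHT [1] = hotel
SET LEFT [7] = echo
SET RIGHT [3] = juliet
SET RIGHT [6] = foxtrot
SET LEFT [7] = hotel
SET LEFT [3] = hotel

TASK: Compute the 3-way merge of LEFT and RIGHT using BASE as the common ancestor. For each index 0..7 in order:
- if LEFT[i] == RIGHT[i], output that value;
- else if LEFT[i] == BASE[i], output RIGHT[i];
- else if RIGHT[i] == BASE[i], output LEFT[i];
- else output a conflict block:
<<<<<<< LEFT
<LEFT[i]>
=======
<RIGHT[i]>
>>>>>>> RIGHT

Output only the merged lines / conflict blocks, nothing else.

Answer: hotel
hotel
golf
<<<<<<< LEFT
hotel
=======
juliet
>>>>>>> RIGHT
india
juliet
foxtrot
hotel

Derivation:
Final LEFT:  [hotel, juliet, golf, hotel, india, juliet, delta, hotel]
Final RIGHT: [hotel, hotel, golf, juliet, india, golf, foxtrot, kilo]
i=0: L=hotel R=hotel -> agree -> hotel
i=1: L=juliet=BASE, R=hotel -> take RIGHT -> hotel
i=2: L=golf R=golf -> agree -> golf
i=3: BASE=bravo L=hotel R=juliet all differ -> CONFLICT
i=4: L=india R=india -> agree -> india
i=5: L=juliet, R=golf=BASE -> take LEFT -> juliet
i=6: L=delta=BASE, R=foxtrot -> take RIGHT -> foxtrot
i=7: L=hotel, R=kilo=BASE -> take LEFT -> hotel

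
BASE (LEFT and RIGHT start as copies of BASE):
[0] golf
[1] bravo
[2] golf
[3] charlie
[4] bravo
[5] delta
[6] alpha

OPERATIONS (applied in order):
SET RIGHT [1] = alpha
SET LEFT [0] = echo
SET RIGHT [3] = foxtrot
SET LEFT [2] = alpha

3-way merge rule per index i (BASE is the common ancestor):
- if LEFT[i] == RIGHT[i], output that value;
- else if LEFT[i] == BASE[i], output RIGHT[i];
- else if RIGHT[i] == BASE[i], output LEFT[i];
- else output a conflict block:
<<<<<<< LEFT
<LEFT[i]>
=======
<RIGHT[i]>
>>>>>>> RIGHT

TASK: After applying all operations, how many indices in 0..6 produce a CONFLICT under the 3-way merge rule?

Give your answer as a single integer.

Final LEFT:  [echo, bravo, alpha, charlie, bravo, delta, alpha]
Final RIGHT: [golf, alpha, golf, foxtrot, bravo, delta, alpha]
i=0: L=echo, R=golf=BASE -> take LEFT -> echo
i=1: L=bravo=BASE, R=alpha -> take RIGHT -> alpha
i=2: L=alpha, R=golf=BASE -> take LEFT -> alpha
i=3: L=charlie=BASE, R=foxtrot -> take RIGHT -> foxtrot
i=4: L=bravo R=bravo -> agree -> bravo
i=5: L=delta R=delta -> agree -> delta
i=6: L=alpha R=alpha -> agree -> alpha
Conflict count: 0

Answer: 0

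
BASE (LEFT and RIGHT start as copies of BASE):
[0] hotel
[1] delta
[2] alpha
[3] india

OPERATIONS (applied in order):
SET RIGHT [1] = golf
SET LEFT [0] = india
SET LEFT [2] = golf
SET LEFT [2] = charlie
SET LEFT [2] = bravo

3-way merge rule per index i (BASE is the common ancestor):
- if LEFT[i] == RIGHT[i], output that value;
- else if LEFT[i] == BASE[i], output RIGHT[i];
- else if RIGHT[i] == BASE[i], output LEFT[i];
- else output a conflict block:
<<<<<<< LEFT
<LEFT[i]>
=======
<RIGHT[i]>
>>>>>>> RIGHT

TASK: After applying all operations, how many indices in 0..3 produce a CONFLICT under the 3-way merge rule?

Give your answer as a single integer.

Answer: 0

Derivation:
Final LEFT:  [india, delta, bravo, india]
Final RIGHT: [hotel, golf, alpha, india]
i=0: L=india, R=hotel=BASE -> take LEFT -> india
i=1: L=delta=BASE, R=golf -> take RIGHT -> golf
i=2: L=bravo, R=alpha=BASE -> take LEFT -> bravo
i=3: L=india R=india -> agree -> india
Conflict count: 0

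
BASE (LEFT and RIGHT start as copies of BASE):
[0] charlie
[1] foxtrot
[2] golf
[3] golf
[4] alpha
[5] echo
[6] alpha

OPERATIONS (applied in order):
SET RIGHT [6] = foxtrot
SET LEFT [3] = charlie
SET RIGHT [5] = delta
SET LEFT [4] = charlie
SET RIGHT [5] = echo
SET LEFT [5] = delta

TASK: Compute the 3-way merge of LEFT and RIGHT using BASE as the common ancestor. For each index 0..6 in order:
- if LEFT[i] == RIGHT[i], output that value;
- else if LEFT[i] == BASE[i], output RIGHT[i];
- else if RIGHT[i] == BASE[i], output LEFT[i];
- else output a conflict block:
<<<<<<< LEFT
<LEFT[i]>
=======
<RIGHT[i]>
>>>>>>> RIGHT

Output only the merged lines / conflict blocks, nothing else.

Answer: charlie
foxtrot
golf
charlie
charlie
delta
foxtrot

Derivation:
Final LEFT:  [charlie, foxtrot, golf, charlie, charlie, delta, alpha]
Final RIGHT: [charlie, foxtrot, golf, golf, alpha, echo, foxtrot]
i=0: L=charlie R=charlie -> agree -> charlie
i=1: L=foxtrot R=foxtrot -> agree -> foxtrot
i=2: L=golf R=golf -> agree -> golf
i=3: L=charlie, R=golf=BASE -> take LEFT -> charlie
i=4: L=charlie, R=alpha=BASE -> take LEFT -> charlie
i=5: L=delta, R=echo=BASE -> take LEFT -> delta
i=6: L=alpha=BASE, R=foxtrot -> take RIGHT -> foxtrot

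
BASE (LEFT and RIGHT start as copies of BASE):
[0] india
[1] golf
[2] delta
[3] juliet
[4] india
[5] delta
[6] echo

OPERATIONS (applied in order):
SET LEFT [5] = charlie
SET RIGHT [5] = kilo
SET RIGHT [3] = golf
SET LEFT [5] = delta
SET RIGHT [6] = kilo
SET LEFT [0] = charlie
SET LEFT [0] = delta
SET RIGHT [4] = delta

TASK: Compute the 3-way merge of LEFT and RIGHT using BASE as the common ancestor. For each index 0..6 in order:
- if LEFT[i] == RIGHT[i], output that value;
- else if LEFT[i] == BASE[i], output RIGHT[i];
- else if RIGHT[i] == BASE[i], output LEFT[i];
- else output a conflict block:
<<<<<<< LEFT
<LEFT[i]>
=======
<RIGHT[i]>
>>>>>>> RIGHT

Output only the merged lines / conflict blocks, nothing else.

Final LEFT:  [delta, golf, delta, juliet, india, delta, echo]
Final RIGHT: [india, golf, delta, golf, delta, kilo, kilo]
i=0: L=delta, R=india=BASE -> take LEFT -> delta
i=1: L=golf R=golf -> agree -> golf
i=2: L=delta R=delta -> agree -> delta
i=3: L=juliet=BASE, R=golf -> take RIGHT -> golf
i=4: L=india=BASE, R=delta -> take RIGHT -> delta
i=5: L=delta=BASE, R=kilo -> take RIGHT -> kilo
i=6: L=echo=BASE, R=kilo -> take RIGHT -> kilo

Answer: delta
golf
delta
golf
delta
kilo
kilo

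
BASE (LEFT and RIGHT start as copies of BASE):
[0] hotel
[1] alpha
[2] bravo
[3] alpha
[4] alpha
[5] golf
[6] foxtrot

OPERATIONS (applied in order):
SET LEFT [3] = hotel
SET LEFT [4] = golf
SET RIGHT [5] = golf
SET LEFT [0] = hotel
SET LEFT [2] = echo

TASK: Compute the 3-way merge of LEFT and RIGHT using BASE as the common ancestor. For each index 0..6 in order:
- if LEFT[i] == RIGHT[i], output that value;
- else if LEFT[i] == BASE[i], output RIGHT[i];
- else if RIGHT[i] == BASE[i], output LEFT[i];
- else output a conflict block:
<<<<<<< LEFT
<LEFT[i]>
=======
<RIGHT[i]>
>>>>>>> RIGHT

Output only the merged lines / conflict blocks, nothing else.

Answer: hotel
alpha
echo
hotel
golf
golf
foxtrot

Derivation:
Final LEFT:  [hotel, alpha, echo, hotel, golf, golf, foxtrot]
Final RIGHT: [hotel, alpha, bravo, alpha, alpha, golf, foxtrot]
i=0: L=hotel R=hotel -> agree -> hotel
i=1: L=alpha R=alpha -> agree -> alpha
i=2: L=echo, R=bravo=BASE -> take LEFT -> echo
i=3: L=hotel, R=alpha=BASE -> take LEFT -> hotel
i=4: L=golf, R=alpha=BASE -> take LEFT -> golf
i=5: L=golf R=golf -> agree -> golf
i=6: L=foxtrot R=foxtrot -> agree -> foxtrot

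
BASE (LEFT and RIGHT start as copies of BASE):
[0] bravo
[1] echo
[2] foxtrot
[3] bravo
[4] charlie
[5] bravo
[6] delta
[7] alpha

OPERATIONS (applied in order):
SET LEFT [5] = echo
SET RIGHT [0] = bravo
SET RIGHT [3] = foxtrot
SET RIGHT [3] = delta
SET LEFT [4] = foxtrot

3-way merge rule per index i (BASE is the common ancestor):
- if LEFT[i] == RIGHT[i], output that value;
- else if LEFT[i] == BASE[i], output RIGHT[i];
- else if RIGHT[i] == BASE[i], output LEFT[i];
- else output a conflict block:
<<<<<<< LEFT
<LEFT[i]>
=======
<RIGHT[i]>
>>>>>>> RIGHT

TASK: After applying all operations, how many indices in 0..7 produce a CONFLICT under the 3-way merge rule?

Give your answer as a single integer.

Final LEFT:  [bravo, echo, foxtrot, bravo, foxtrot, echo, delta, alpha]
Final RIGHT: [bravo, echo, foxtrot, delta, charlie, bravo, delta, alpha]
i=0: L=bravo R=bravo -> agree -> bravo
i=1: L=echo R=echo -> agree -> echo
i=2: L=foxtrot R=foxtrot -> agree -> foxtrot
i=3: L=bravo=BASE, R=delta -> take RIGHT -> delta
i=4: L=foxtrot, R=charlie=BASE -> take LEFT -> foxtrot
i=5: L=echo, R=bravo=BASE -> take LEFT -> echo
i=6: L=delta R=delta -> agree -> delta
i=7: L=alpha R=alpha -> agree -> alpha
Conflict count: 0

Answer: 0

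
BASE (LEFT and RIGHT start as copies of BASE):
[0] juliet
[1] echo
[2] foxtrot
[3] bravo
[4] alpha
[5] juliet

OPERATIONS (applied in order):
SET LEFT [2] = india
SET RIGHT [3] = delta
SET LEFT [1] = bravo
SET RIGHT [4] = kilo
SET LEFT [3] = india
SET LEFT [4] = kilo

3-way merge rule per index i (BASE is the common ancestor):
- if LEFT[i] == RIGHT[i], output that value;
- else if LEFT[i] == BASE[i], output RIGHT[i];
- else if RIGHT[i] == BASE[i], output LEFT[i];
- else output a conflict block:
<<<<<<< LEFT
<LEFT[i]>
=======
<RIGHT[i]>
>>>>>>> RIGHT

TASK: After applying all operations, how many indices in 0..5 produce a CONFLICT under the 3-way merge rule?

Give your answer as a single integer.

Answer: 1

Derivation:
Final LEFT:  [juliet, bravo, india, india, kilo, juliet]
Final RIGHT: [juliet, echo, foxtrot, delta, kilo, juliet]
i=0: L=juliet R=juliet -> agree -> juliet
i=1: L=bravo, R=echo=BASE -> take LEFT -> bravo
i=2: L=india, R=foxtrot=BASE -> take LEFT -> india
i=3: BASE=bravo L=india R=delta all differ -> CONFLICT
i=4: L=kilo R=kilo -> agree -> kilo
i=5: L=juliet R=juliet -> agree -> juliet
Conflict count: 1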